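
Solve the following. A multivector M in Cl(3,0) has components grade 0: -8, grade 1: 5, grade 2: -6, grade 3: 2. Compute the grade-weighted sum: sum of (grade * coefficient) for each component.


Grade-weighted sum = sum of grade_k * coefficient_k
0*(-8) = 0
1*5 = 5
2*(-6) = -12
3*2 = 6
Total = 0 + 5 + (-12) + 6 = -1


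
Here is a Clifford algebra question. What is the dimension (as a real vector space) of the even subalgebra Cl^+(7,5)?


Even subalgebra dimension = 2^(n-1)
n = 7 + 5 = 12
2^(12 - 1) = 2^11 = 2048
Verification: sum of C(12,k) for even k = 1 + 66 + 495 + 924 + 495 + 66 + 1 = 2048
Result = 2048


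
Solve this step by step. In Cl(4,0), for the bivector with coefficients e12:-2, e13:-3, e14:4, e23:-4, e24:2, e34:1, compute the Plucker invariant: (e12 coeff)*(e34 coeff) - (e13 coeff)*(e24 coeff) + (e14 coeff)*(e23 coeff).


Plucker relation: af - be + cd
a*f = (-2)*1 = -2
b*e = (-3)*2 = -6
c*d = 4*(-4) = -16
af - be + cd = -2 - (-6) + (-16)
= -12


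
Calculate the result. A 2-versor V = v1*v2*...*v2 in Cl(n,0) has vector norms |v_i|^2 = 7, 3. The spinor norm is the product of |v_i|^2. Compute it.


Spinor norm N(V) = |v1|^2 * |v2|^2 * ... * |v2|^2
= 7 * 3
Running product: 7, 21
N(V) = 21


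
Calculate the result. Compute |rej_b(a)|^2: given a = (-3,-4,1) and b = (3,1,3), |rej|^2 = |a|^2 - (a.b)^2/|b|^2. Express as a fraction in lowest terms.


|a|^2 = (-3)^2 + (-4)^2 + 1^2 = 26
|b|^2 = 3^2 + 1^2 + 3^2 = 19
a . b = (-3)*3 + (-4)*1 + 1*3 = -10
(a.b)^2 = (-10)^2 = 100
|rej|^2 = 26 - 100/19
= (494 - 100)/19
= 394/19
In lowest terms: 394/19


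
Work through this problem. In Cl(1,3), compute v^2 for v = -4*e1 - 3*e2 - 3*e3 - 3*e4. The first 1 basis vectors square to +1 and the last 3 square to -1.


v^2 = sum of c_i^2 * e_i^2
Positive signature terms (e_i^2 = +1): (-4)^2 = 16
Negative signature terms (e_j^2 = -1): (-3)^2 + (-3)^2 + (-3)^2 = 27
v^2 = 16 - 27 = -11


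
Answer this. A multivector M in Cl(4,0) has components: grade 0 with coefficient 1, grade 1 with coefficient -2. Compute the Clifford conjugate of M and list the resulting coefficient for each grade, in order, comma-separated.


Clifford conjugate sign for grade k: (-1)^(k(k+1)/2)
Grade 0: (-1)^(0*1/2) = (-1)^0 = 1, coeff 1 -> 1
Grade 1: (-1)^(1*2/2) = (-1)^1 = -1, coeff -2 -> 2
Conjugated coefficients: 1, 2


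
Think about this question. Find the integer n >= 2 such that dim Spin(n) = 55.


dim Spin(n) = dim so(n) = n(n-1)/2.
Solve n(n-1)/2 = 55, i.e. n^2 - n - 110 = 0.
Discriminant = 1 + 8*55 = 441
n = (1 + sqrt(441))/2 = (1 + 21)/2 = 11


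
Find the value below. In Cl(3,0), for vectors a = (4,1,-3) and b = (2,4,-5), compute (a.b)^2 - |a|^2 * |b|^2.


a . b = 4*2 + 1*4 + (-3)*(-5)
= 8 + 4 + 15 = 27
|a|^2 = 4^2 + 1^2 + (-3)^2 = 26
|b|^2 = 2^2 + 4^2 + (-5)^2 = 45
(a.b)^2 = 27^2 = 729
|a|^2 * |b|^2 = 26 * 45 = 1170
Result = 729 - 1170 = -441


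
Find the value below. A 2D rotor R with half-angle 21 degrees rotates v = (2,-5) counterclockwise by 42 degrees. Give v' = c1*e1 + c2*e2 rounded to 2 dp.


Rotor R = cos(21deg) - sin(21deg)*e12
Rotation angle theta = 2 * 21 = 42 degrees
v' = R*v*~R rotates v by theta.
cos(42deg) = 0.7431, sin(42deg) = 0.6691
v'_1 = 2*cos(42deg) - (-5)*sin(42deg)
= 2*0.7431 - (-5)*0.6691
= 4.83
v'_2 = 2*sin(42deg) + (-5)*cos(42deg)
= 2*0.6691 + (-5)*0.7431
= -2.38
v' = 4.83*e1 - 2.38*e2


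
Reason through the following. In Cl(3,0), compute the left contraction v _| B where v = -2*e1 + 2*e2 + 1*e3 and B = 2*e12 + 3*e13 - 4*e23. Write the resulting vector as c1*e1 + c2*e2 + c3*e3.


Left contraction v _| B = <vB>_1 (grade-1 part of the geometric product vB).
Using e1_|e12 = e2, e2_|e12 = -e1, e1_|e13 = e3, e3_|e13 = -e1, e2_|e23 = e3, e3_|e23 = -e2:
e1 coeff: -v2*b12 - v3*b13 = -(2)*(2) - (1)*(3) = -7
e2 coeff: v1*b12 - v3*b23 = (-2)*(2) - (1)*(-4) = 0
e3 coeff: v1*b13 + v2*b23 = (-2)*(3) + (2)*(-4) = -14
v _| B = -7*e1 + 0*e2 - 14*e3


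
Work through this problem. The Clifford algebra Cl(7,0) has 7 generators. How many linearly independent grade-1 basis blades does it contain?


Number of grade-k basis blades in Cl(p,q) with n = p + q is C(n, k).
n = 7 + 0 = 7
C(7, 1) = 7! / (1! * 6!)
= 5040 / (1 * 720)
= 7


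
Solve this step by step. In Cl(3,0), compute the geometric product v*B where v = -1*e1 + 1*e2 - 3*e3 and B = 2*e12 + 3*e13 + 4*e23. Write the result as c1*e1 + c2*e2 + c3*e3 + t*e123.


vB has grade-1 (vector) and grade-3 (trivector) parts: vB = (v _| B) + (v ^ B).
Vector part <vB>_1:
  e1: -v2*b12 - v3*b13 = -(1)*(2) - (-3)*(3) = 7
  e2: v1*b12 - v3*b23 = (-1)*(2) - (-3)*(4) = 10
  e3: v1*b13 + v2*b23 = (-1)*(3) + (1)*(4) = 1
Trivector part <vB>_3:
  e123: v1*b23 - v2*b13 + v3*b12 = (-1)*(4) - (1)*(3) + (-3)*(2) = -13
vB = 7*e1 + 10*e2 + 1*e3 - 13*e123


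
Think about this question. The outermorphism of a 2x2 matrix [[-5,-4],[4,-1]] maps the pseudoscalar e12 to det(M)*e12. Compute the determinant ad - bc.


The outermorphism of a linear map f sends e1^e2 to f(e1)^f(e2).
f(e1) = -5*e1 + 4*e2
f(e2) = -4*e1 - 1*e2
f(e1) ^ f(e2) = (-5*e1 + 4*e2) ^ (-4*e1 - 1*e2)
= (-5)*(-1)*e12 + 4*(-4)*e21
= (5 - (-16))*e12
= 21*e12
Coefficient = 21


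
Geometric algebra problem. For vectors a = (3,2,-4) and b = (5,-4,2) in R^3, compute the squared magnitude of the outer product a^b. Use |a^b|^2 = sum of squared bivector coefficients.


a wedge b = (a1*b2 - a2*b1)*e12 + (a1*b3 - a3*b1)*e13 + (a2*b3 - a3*b2)*e23
e12 coeff: 3*(-4) - 2*5 = -12 - 10 = -22
e13 coeff: 3*2 - (-4)*5 = 6 - (-20) = 26
e23 coeff: 2*2 - (-4)*(-4) = 4 - 16 = -12
|a wedge b|^2 = (-22)^2 + 26^2 + (-12)^2
= 484 + 676 + 144
= 1304


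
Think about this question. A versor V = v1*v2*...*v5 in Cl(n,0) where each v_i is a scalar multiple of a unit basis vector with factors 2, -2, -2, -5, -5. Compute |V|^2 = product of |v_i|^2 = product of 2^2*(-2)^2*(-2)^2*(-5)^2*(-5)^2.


Each vector v_i has |v_i|^2 = s_i^2
Squared scales: 2^2 = 4, (-2)^2 = 4, (-2)^2 = 4, (-5)^2 = 25, (-5)^2 = 25
|V|^2 = 4 * 4 * 4 * 25 * 25
= 40000


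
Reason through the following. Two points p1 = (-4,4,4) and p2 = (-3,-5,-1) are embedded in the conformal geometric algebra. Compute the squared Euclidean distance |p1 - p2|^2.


p1 - p2 = (-1, 9, 5)
|p1 - p2|^2 = (-1)^2 + 9^2 + 5^2
= 1 + 81 + 25
= 107


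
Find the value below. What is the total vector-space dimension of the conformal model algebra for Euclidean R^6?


The conformal model of R^6 uses Cl(7,1): the 6 Euclidean generators plus two extra orthogonal generators e+ (e+^2 = +1) and e- (e-^2 = -1), from which the null vectors e0, einf are built.
Number of generators m = 6 + 2 = 8.
dim Cl(p,q) = 2^m = 2^8 = 256


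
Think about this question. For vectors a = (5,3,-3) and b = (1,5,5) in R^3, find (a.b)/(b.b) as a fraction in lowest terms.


Projection coefficient = (a . b) / (b . b)
a . b = 5*1 + 3*5 + (-3)*5
= 5 + 15 + (-15) = 5
b . b = 1^2 + 5^2 + 5^2
= 1 + 25 + 25 = 51
Coefficient = 5/51
In lowest terms: 5/51


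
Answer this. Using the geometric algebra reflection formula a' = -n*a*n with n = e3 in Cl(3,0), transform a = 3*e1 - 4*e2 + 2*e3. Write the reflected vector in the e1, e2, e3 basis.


Reflection formula: a' = -n*a*n, with n = e3 (unit vector, n^2 = 1).
For reflection through hyperplane perp to e3:
The component along e3 flips sign, others stay.
a = (3, -4, 2)
a' = (3, -4, -2)
a' = 3*e1 - 4*e2 - 2*e3


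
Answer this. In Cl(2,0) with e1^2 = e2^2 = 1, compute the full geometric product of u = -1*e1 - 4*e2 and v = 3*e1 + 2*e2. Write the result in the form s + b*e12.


Expand: (-1*e1 - 4*e2)(3*e1 + 2*e2)
= (-1)*3*e1e1 + (-1)*2*e1e2 + (-4)*3*e2e1 + (-4)*2*e2e2
Using e1^2 = e2^2 = 1, e2e1 = -e1e2:
Scalar part s = (-1)*3 + (-4)*2 = -3 + (-8) = -11
Bivector part b = (-1)*2 - (-4)*3 = -2 - (-12) = 10
uv = -11 + 10*e12


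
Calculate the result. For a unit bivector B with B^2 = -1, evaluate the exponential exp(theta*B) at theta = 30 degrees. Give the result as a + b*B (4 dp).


For a unit bivector B with B^2 = -1, the exponential series gives
e^(theta*B) = cos(theta) + sin(theta)*B (the GA analogue of Euler's formula).
theta = 30 degrees = 0.523599 rad
cos(30 deg) = 0.8660
sin(30 deg) = 0.5000
exp(theta*B) = 0.8660 + 0.5000*B


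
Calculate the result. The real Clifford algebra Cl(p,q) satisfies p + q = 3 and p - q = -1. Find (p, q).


We need p + q = 3 and p - q = -1.
Adding: 2p = 3 + (-1) = 2, so p = 1.
Then q = 3 - 1 = 2.
(p, q) = (1, 2)


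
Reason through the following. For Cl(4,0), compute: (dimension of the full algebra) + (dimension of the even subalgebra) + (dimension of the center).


n = 4 + 0 = 4
Total dim = 2^4 = 16
Even subalgebra dim = 2^3 = 8
n is even, so center dim = 1
Sum = 16 + 8 + 1 = 25


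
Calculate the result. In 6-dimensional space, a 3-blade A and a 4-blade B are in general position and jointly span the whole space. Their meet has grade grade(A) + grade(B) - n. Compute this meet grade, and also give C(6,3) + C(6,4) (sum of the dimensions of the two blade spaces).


Meet grade = grade(A) + grade(B) - n
= 3 + 4 - 6 = 1
C(6,3) = 20
C(6,4) = 15
dim_A + dim_B = 20 + 15 = 35


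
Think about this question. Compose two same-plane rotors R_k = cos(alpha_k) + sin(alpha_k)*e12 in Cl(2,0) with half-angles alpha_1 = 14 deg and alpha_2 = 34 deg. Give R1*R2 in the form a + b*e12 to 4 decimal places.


Same-plane rotors commute and their half-angles add:
R1*R2 = cos(a1 + a2) + sin(a1 + a2)*e12.
a1 + a2 = 14 + 34 = 48 deg
cos(48 deg) = 0.6691
sin(48 deg) = 0.7431
R1*R2 = 0.6691 + 0.7431*e12


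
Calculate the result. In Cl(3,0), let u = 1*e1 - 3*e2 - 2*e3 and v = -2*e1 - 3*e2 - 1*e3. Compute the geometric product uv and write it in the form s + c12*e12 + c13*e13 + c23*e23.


In Cl(3,0): e_i^2 = 1, e_ie_j = -e_je_i for i != j.
Scalar part = u . v = 1*(-2) + (-3)*(-3) + (-2)*(-1)
= -2 + 9 + 2 = 9
e12 coeff = 1*(-3) - (-3)*(-2) = -3 - 6 = -9
e13 coeff = 1*(-1) - (-2)*(-2) = -1 - 4 = -5
e23 coeff = (-3)*(-1) - (-2)*(-3) = 3 - 6 = -3
uv = 9 - 9*e12 - 5*e13 - 3*e23


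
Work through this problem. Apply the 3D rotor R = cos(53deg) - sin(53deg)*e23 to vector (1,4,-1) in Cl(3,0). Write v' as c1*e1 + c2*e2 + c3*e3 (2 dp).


Rotor R = cos(53deg) - sin(53deg)*e23
Rotation angle theta = 2 * 53 = 106 degrees in the e23 plane (e2 -> e3).
The component perpendicular to the plane (e1) is invariant: v'_1 = v1 = 1.00
cos(106deg) = -0.2756, sin(106deg) = 0.9613
v'_2 = v2*cos(theta) - v3*sin(theta) = 4*(-0.2756) - (-1)*0.9613 = -0.14
v'_3 = v2*sin(theta) + v3*cos(theta) = 4*0.9613 + (-1)*(-0.2756) = 4.12
v' = 1.00*e1 - 0.14*e2 + 4.12*e3


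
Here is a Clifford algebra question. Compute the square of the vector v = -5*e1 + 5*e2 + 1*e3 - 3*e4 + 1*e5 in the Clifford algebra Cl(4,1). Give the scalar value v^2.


v^2 = sum of c_i^2 * e_i^2
Positive signature terms (e_i^2 = +1): (-5)^2 + 5^2 + 1^2 + (-3)^2 = 60
Negative signature terms (e_j^2 = -1): 1^2 = 1
v^2 = 60 - 1 = 59


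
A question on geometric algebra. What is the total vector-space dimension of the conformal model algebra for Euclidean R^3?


The conformal model of R^3 uses Cl(4,1): the 3 Euclidean generators plus two extra orthogonal generators e+ (e+^2 = +1) and e- (e-^2 = -1), from which the null vectors e0, einf are built.
Number of generators m = 3 + 2 = 5.
dim Cl(p,q) = 2^m = 2^5 = 32


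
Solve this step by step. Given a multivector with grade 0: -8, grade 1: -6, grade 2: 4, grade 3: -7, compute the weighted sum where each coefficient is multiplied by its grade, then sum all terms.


Grade-weighted sum = sum of grade_k * coefficient_k
0*(-8) = 0
1*(-6) = -6
2*4 = 8
3*(-7) = -21
Total = 0 + (-6) + 8 + (-21) = -19


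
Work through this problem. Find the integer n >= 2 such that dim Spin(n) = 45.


dim Spin(n) = dim so(n) = n(n-1)/2.
Solve n(n-1)/2 = 45, i.e. n^2 - n - 90 = 0.
Discriminant = 1 + 8*45 = 361
n = (1 + sqrt(361))/2 = (1 + 19)/2 = 10


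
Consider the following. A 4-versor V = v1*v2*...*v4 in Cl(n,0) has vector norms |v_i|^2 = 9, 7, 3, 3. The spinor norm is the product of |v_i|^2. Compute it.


Spinor norm N(V) = |v1|^2 * |v2|^2 * ... * |v4|^2
= 9 * 7 * 3 * 3
Running product: 9, 63, 189, 567
N(V) = 567


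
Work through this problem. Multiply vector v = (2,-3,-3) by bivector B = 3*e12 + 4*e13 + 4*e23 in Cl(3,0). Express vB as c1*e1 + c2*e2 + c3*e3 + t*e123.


vB has grade-1 (vector) and grade-3 (trivector) parts: vB = (v _| B) + (v ^ B).
Vector part <vB>_1:
  e1: -v2*b12 - v3*b13 = -(-3)*(3) - (-3)*(4) = 21
  e2: v1*b12 - v3*b23 = (2)*(3) - (-3)*(4) = 18
  e3: v1*b13 + v2*b23 = (2)*(4) + (-3)*(4) = -4
Trivector part <vB>_3:
  e123: v1*b23 - v2*b13 + v3*b12 = (2)*(4) - (-3)*(4) + (-3)*(3) = 11
vB = 21*e1 + 18*e2 - 4*e3 + 11*e123


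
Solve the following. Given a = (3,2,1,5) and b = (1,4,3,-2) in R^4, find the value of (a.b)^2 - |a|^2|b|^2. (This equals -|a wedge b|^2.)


a . b = 3*1 + 2*4 + 1*3 + 5*(-2)
= 3 + 8 + 3 + (-10) = 4
|a|^2 = 3^2 + 2^2 + 1^2 + 5^2 = 39
|b|^2 = 1^2 + 4^2 + 3^2 + (-2)^2 = 30
(a.b)^2 = 4^2 = 16
|a|^2 * |b|^2 = 39 * 30 = 1170
Result = 16 - 1170 = -1154


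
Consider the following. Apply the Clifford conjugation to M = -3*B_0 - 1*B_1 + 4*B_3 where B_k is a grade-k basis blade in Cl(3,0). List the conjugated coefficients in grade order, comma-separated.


Clifford conjugate sign for grade k: (-1)^(k(k+1)/2)
Grade 0: (-1)^(0*1/2) = (-1)^0 = 1, coeff -3 -> -3
Grade 1: (-1)^(1*2/2) = (-1)^1 = -1, coeff -1 -> 1
Grade 3: (-1)^(3*4/2) = (-1)^6 = 1, coeff 4 -> 4
Conjugated coefficients: -3, 1, 4


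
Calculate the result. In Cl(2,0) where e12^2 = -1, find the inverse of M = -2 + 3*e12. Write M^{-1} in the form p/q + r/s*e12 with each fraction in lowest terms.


M = -2 + 3*e12, where e12^2 = -1.
Since M commutes with its reverse ~M = a - b*e12, M * ~M = a^2 - b^2*e12^2 = a^2 + b^2.
So M^{-1} = ~M / (a^2 + b^2) = (a - b*e12)/(a^2 + b^2).
a^2 + b^2 = 4 + 9 = 13
Scalar part = -2/13 = -2/13
Bivector coeff = -3/13 = -3/13
M^{-1} = -2/13 - 3/13*e12


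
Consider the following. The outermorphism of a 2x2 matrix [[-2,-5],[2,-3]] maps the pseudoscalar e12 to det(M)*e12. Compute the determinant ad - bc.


The outermorphism of a linear map f sends e1^e2 to f(e1)^f(e2).
f(e1) = -2*e1 + 2*e2
f(e2) = -5*e1 - 3*e2
f(e1) ^ f(e2) = (-2*e1 + 2*e2) ^ (-5*e1 - 3*e2)
= (-2)*(-3)*e12 + 2*(-5)*e21
= (6 - (-10))*e12
= 16*e12
Coefficient = 16


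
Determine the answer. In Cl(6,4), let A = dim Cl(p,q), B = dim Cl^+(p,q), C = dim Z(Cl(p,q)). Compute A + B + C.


n = 6 + 4 = 10
Total dim = 2^10 = 1024
Even subalgebra dim = 2^9 = 512
n is even, so center dim = 1
Sum = 1024 + 512 + 1 = 1537


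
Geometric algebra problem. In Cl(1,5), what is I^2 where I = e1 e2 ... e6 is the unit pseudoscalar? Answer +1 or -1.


The pseudoscalar I = e1...e_n (product of all n generators) of Cl(p,q) satisfies I^2 = (-1)^(q + n(n-1)/2).
p = 1, q = 5, n = p + q = 6
n(n-1)/2 = 6 * 5 / 2 = 15
Exponent = q + n(n-1)/2 = 5 + 15 = 20
I^2 = (-1)^20 = +1


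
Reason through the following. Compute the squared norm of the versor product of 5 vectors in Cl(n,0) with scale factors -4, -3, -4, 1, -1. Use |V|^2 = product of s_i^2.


Each vector v_i has |v_i|^2 = s_i^2
Squared scales: (-4)^2 = 16, (-3)^2 = 9, (-4)^2 = 16, 1^2 = 1, (-1)^2 = 1
|V|^2 = 16 * 9 * 16 * 1 * 1
= 2304


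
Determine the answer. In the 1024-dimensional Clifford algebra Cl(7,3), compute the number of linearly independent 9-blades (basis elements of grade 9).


Number of grade-k basis blades in Cl(p,q) with n = p + q is C(n, k).
n = 7 + 3 = 10
C(10, 9) = 10! / (9! * 1!)
= 3628800 / (362880 * 1)
= 10


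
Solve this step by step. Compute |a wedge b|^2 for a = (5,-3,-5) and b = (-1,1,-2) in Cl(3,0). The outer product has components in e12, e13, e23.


a wedge b = (a1*b2 - a2*b1)*e12 + (a1*b3 - a3*b1)*e13 + (a2*b3 - a3*b2)*e23
e12 coeff: 5*1 - (-3)*(-1) = 5 - 3 = 2
e13 coeff: 5*(-2) - (-5)*(-1) = -10 - 5 = -15
e23 coeff: (-3)*(-2) - (-5)*1 = 6 - (-5) = 11
|a wedge b|^2 = 2^2 + (-15)^2 + 11^2
= 4 + 225 + 121
= 350


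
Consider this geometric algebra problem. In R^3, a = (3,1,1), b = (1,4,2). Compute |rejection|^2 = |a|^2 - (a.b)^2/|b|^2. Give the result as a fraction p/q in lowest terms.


|a|^2 = 3^2 + 1^2 + 1^2 = 11
|b|^2 = 1^2 + 4^2 + 2^2 = 21
a . b = 3*1 + 1*4 + 1*2 = 9
(a.b)^2 = 9^2 = 81
|rej|^2 = 11 - 81/21
= (231 - 81)/21
= 150/21
In lowest terms: 50/7


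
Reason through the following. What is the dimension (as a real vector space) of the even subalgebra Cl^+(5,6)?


Even subalgebra dimension = 2^(n-1)
n = 5 + 6 = 11
2^(11 - 1) = 2^10 = 1024
Verification: sum of C(11,k) for even k = 1 + 55 + 330 + 462 + 165 + 11 = 1024
Result = 1024


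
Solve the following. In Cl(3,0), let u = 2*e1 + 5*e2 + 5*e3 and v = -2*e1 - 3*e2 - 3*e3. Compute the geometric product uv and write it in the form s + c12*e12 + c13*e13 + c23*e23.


In Cl(3,0): e_i^2 = 1, e_ie_j = -e_je_i for i != j.
Scalar part = u . v = 2*(-2) + 5*(-3) + 5*(-3)
= -4 + (-15) + (-15) = -34
e12 coeff = 2*(-3) - 5*(-2) = -6 - (-10) = 4
e13 coeff = 2*(-3) - 5*(-2) = -6 - (-10) = 4
e23 coeff = 5*(-3) - 5*(-3) = -15 - (-15) = 0
uv = -34 + 4*e12 + 4*e13 + 0*e23


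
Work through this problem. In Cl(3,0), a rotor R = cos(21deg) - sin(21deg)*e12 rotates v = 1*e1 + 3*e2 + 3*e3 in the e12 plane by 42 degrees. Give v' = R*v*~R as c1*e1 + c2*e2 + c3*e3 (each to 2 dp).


Rotor R = cos(21deg) - sin(21deg)*e12
Rotation angle theta = 2 * 21 = 42 degrees in the e12 plane (e1 -> e2).
The component perpendicular to the plane (e3) is invariant: v'_3 = v3 = 3.00
cos(42deg) = 0.7431, sin(42deg) = 0.6691
v'_1 = v1*cos(theta) - v2*sin(theta) = 1*0.7431 - 3*0.6691 = -1.26
v'_2 = v1*sin(theta) + v2*cos(theta) = 1*0.6691 + 3*0.7431 = 2.90
v' = -1.26*e1 + 2.90*e2 + 3.00*e3


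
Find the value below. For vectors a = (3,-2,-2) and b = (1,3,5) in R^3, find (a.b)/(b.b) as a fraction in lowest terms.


Projection coefficient = (a . b) / (b . b)
a . b = 3*1 + (-2)*3 + (-2)*5
= 3 + (-6) + (-10) = -13
b . b = 1^2 + 3^2 + 5^2
= 1 + 9 + 25 = 35
Coefficient = -13/35
In lowest terms: -13/35


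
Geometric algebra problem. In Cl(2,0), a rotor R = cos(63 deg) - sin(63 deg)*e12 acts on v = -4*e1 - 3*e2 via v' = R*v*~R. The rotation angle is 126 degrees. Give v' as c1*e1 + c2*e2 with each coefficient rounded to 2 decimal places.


Rotor R = cos(63deg) - sin(63deg)*e12
Rotation angle theta = 2 * 63 = 126 degrees
v' = R*v*~R rotates v by theta.
cos(126deg) = -0.5878, sin(126deg) = 0.8090
v'_1 = -4*cos(126deg) - (-3)*sin(126deg)
= -4*(-0.5878) - (-3)*0.8090
= 4.78
v'_2 = -4*sin(126deg) + (-3)*cos(126deg)
= -4*0.8090 + (-3)*(-0.5878)
= -1.47
v' = 4.78*e1 - 1.47*e2


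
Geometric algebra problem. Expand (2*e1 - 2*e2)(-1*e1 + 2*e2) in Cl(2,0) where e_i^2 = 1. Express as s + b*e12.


Expand: (2*e1 - 2*e2)(-1*e1 + 2*e2)
= 2*(-1)*e1e1 + 2*2*e1e2 + (-2)*(-1)*e2e1 + (-2)*2*e2e2
Using e1^2 = e2^2 = 1, e2e1 = -e1e2:
Scalar part s = 2*(-1) + (-2)*2 = -2 + (-4) = -6
Bivector part b = 2*2 - (-2)*(-1) = 4 - 2 = 2
uv = -6 + 2*e12


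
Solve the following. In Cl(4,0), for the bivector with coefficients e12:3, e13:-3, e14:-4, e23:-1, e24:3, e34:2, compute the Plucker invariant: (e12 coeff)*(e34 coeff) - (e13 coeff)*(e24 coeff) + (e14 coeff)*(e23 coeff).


Plucker relation: af - be + cd
a*f = 3*2 = 6
b*e = (-3)*3 = -9
c*d = (-4)*(-1) = 4
af - be + cd = 6 - (-9) + 4
= 19


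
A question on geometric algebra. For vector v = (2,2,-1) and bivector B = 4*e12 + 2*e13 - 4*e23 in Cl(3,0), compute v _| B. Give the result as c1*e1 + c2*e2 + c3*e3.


Left contraction v _| B = <vB>_1 (grade-1 part of the geometric product vB).
Using e1_|e12 = e2, e2_|e12 = -e1, e1_|e13 = e3, e3_|e13 = -e1, e2_|e23 = e3, e3_|e23 = -e2:
e1 coeff: -v2*b12 - v3*b13 = -(2)*(4) - (-1)*(2) = -6
e2 coeff: v1*b12 - v3*b23 = (2)*(4) - (-1)*(-4) = 4
e3 coeff: v1*b13 + v2*b23 = (2)*(2) + (2)*(-4) = -4
v _| B = -6*e1 + 4*e2 - 4*e3


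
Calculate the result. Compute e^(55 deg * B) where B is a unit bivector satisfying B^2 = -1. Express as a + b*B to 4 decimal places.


For a unit bivector B with B^2 = -1, the exponential series gives
e^(theta*B) = cos(theta) + sin(theta)*B (the GA analogue of Euler's formula).
theta = 55 degrees = 0.959931 rad
cos(55 deg) = 0.5736
sin(55 deg) = 0.8192
exp(theta*B) = 0.5736 + 0.8192*B


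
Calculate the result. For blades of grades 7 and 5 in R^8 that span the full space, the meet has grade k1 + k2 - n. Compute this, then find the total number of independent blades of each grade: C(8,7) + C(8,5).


Meet grade = grade(A) + grade(B) - n
= 7 + 5 - 8 = 4
C(8,7) = 8
C(8,5) = 56
dim_A + dim_B = 8 + 56 = 64


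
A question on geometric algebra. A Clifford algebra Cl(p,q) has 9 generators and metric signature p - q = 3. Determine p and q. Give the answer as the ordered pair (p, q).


We need p + q = 9 and p - q = 3.
Adding: 2p = 9 + 3 = 12, so p = 6.
Then q = 9 - 6 = 3.
(p, q) = (6, 3)


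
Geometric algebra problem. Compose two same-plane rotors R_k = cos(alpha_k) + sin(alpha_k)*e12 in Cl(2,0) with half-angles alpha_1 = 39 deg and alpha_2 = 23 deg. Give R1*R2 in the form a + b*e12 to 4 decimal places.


Same-plane rotors commute and their half-angles add:
R1*R2 = cos(a1 + a2) + sin(a1 + a2)*e12.
a1 + a2 = 39 + 23 = 62 deg
cos(62 deg) = 0.4695
sin(62 deg) = 0.8829
R1*R2 = 0.4695 + 0.8829*e12


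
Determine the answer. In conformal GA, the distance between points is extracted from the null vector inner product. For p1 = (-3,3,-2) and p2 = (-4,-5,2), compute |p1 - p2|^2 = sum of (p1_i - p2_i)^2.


p1 - p2 = (1, 8, -4)
|p1 - p2|^2 = 1^2 + 8^2 + (-4)^2
= 1 + 64 + 16
= 81


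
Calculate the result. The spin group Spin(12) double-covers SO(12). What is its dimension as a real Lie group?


Spin(n) double-covers SO(n); both have Lie algebra so(n) of dimension n(n-1)/2.
n = 12
n(n-1) = 12 * 11 = 132
dim Spin(12) = 132/2 = 66


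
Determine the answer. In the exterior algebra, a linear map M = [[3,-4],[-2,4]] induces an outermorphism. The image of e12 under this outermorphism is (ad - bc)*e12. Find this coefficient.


The outermorphism of a linear map f sends e1^e2 to f(e1)^f(e2).
f(e1) = 3*e1 - 2*e2
f(e2) = -4*e1 + 4*e2
f(e1) ^ f(e2) = (3*e1 - 2*e2) ^ (-4*e1 + 4*e2)
= 3*4*e12 + (-2)*(-4)*e21
= (12 - 8)*e12
= 4*e12
Coefficient = 4


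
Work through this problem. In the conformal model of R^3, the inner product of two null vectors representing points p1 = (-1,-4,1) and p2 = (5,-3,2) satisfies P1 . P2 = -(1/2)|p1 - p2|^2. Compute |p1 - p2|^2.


p1 - p2 = (-6, -1, -1)
|p1 - p2|^2 = (-6)^2 + (-1)^2 + (-1)^2
= 36 + 1 + 1
= 38


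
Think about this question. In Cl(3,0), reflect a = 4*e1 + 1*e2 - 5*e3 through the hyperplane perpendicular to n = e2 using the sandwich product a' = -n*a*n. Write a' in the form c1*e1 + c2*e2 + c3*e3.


Reflection formula: a' = -n*a*n, with n = e2 (unit vector, n^2 = 1).
For reflection through hyperplane perp to e2:
The component along e2 flips sign, others stay.
a = (4, 1, -5)
a' = (4, -1, -5)
a' = 4*e1 - 1*e2 - 5*e3


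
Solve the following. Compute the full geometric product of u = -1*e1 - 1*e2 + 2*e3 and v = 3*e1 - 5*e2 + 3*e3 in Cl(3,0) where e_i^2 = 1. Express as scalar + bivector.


In Cl(3,0): e_i^2 = 1, e_ie_j = -e_je_i for i != j.
Scalar part = u . v = (-1)*3 + (-1)*(-5) + 2*3
= -3 + 5 + 6 = 8
e12 coeff = (-1)*(-5) - (-1)*3 = 5 - (-3) = 8
e13 coeff = (-1)*3 - 2*3 = -3 - 6 = -9
e23 coeff = (-1)*3 - 2*(-5) = -3 - (-10) = 7
uv = 8 + 8*e12 - 9*e13 + 7*e23


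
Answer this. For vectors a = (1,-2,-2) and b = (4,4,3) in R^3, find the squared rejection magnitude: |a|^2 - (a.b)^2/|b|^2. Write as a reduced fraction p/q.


|a|^2 = 1^2 + (-2)^2 + (-2)^2 = 9
|b|^2 = 4^2 + 4^2 + 3^2 = 41
a . b = 1*4 + (-2)*4 + (-2)*3 = -10
(a.b)^2 = (-10)^2 = 100
|rej|^2 = 9 - 100/41
= (369 - 100)/41
= 269/41
In lowest terms: 269/41


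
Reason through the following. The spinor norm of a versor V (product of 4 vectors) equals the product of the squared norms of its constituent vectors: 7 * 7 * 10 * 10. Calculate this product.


Spinor norm N(V) = |v1|^2 * |v2|^2 * ... * |v4|^2
= 7 * 7 * 10 * 10
Running product: 7, 49, 490, 4900
N(V) = 4900


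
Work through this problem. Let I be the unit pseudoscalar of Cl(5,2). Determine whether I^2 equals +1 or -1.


The pseudoscalar I = e1...e_n (product of all n generators) of Cl(p,q) satisfies I^2 = (-1)^(q + n(n-1)/2).
p = 5, q = 2, n = p + q = 7
n(n-1)/2 = 7 * 6 / 2 = 21
Exponent = q + n(n-1)/2 = 2 + 21 = 23
I^2 = (-1)^23 = -1


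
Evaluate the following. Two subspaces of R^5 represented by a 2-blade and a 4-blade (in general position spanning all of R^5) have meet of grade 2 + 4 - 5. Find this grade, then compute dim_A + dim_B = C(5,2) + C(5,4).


Meet grade = grade(A) + grade(B) - n
= 2 + 4 - 5 = 1
C(5,2) = 10
C(5,4) = 5
dim_A + dim_B = 10 + 5 = 15


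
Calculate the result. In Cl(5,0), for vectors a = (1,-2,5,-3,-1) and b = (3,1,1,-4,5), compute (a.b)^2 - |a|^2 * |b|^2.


a . b = 1*3 + (-2)*1 + 5*1 + (-3)*(-4) + (-1)*5
= 3 + (-2) + 5 + 12 + (-5) = 13
|a|^2 = 1^2 + (-2)^2 + 5^2 + (-3)^2 + (-1)^2 = 40
|b|^2 = 3^2 + 1^2 + 1^2 + (-4)^2 + 5^2 = 52
(a.b)^2 = 13^2 = 169
|a|^2 * |b|^2 = 40 * 52 = 2080
Result = 169 - 2080 = -1911


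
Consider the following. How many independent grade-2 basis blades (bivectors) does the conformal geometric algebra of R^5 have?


The conformal model of R^5 uses Cl(6,1) with m = 5 + 2 = 7 generators.
Number of grade-2 blades = C(m, 2) = C(7, 2)
= 7*6/2 = 21


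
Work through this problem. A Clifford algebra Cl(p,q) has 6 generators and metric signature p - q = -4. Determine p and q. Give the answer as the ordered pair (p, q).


We need p + q = 6 and p - q = -4.
Adding: 2p = 6 + (-4) = 2, so p = 1.
Then q = 6 - 1 = 5.
(p, q) = (1, 5)


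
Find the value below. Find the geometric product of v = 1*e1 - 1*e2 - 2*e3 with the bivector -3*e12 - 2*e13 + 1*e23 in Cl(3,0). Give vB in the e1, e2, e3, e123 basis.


vB has grade-1 (vector) and grade-3 (trivector) parts: vB = (v _| B) + (v ^ B).
Vector part <vB>_1:
  e1: -v2*b12 - v3*b13 = -(-1)*(-3) - (-2)*(-2) = -7
  e2: v1*b12 - v3*b23 = (1)*(-3) - (-2)*(1) = -1
  e3: v1*b13 + v2*b23 = (1)*(-2) + (-1)*(1) = -3
Trivector part <vB>_3:
  e123: v1*b23 - v2*b13 + v3*b12 = (1)*(1) - (-1)*(-2) + (-2)*(-3) = 5
vB = -7*e1 - 1*e2 - 3*e3 + 5*e123


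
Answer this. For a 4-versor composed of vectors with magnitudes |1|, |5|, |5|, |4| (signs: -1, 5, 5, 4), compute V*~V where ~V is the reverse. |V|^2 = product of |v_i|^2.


Each vector v_i has |v_i|^2 = s_i^2
Squared scales: (-1)^2 = 1, 5^2 = 25, 5^2 = 25, 4^2 = 16
|V|^2 = 1 * 25 * 25 * 16
= 10000


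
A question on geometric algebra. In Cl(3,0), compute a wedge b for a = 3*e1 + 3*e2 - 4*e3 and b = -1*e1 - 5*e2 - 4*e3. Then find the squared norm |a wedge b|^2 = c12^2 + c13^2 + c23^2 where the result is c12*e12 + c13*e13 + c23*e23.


a wedge b = (a1*b2 - a2*b1)*e12 + (a1*b3 - a3*b1)*e13 + (a2*b3 - a3*b2)*e23
e12 coeff: 3*(-5) - 3*(-1) = -15 - (-3) = -12
e13 coeff: 3*(-4) - (-4)*(-1) = -12 - 4 = -16
e23 coeff: 3*(-4) - (-4)*(-5) = -12 - 20 = -32
|a wedge b|^2 = (-12)^2 + (-16)^2 + (-32)^2
= 144 + 256 + 1024
= 1424


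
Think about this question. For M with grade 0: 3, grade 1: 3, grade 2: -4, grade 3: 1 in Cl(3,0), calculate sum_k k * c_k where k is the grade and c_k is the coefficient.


Grade-weighted sum = sum of grade_k * coefficient_k
0*3 = 0
1*3 = 3
2*(-4) = -8
3*1 = 3
Total = 0 + 3 + (-8) + 3 = -2


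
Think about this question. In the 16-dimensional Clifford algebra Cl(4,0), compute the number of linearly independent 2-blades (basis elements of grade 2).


Number of grade-k basis blades in Cl(p,q) with n = p + q is C(n, k).
n = 4 + 0 = 4
C(4, 2) = 4! / (2! * 2!)
= 24 / (2 * 2)
= 6


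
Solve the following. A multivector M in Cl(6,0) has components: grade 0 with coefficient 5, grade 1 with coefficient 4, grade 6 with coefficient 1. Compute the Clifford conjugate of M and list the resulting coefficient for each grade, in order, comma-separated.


Clifford conjugate sign for grade k: (-1)^(k(k+1)/2)
Grade 0: (-1)^(0*1/2) = (-1)^0 = 1, coeff 5 -> 5
Grade 1: (-1)^(1*2/2) = (-1)^1 = -1, coeff 4 -> -4
Grade 6: (-1)^(6*7/2) = (-1)^21 = -1, coeff 1 -> -1
Conjugated coefficients: 5, -4, -1


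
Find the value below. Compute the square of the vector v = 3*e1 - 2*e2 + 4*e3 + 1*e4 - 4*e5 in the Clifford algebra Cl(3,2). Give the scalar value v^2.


v^2 = sum of c_i^2 * e_i^2
Positive signature terms (e_i^2 = +1): 3^2 + (-2)^2 + 4^2 = 29
Negative signature terms (e_j^2 = -1): 1^2 + (-4)^2 = 17
v^2 = 29 - 17 = 12


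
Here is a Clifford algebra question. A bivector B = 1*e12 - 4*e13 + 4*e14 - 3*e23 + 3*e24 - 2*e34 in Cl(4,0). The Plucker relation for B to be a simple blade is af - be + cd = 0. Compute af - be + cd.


Plucker relation: af - be + cd
a*f = 1*(-2) = -2
b*e = (-4)*3 = -12
c*d = 4*(-3) = -12
af - be + cd = -2 - (-12) + (-12)
= -2


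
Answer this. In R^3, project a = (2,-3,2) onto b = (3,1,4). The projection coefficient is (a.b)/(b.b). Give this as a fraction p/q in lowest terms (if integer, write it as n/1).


Projection coefficient = (a . b) / (b . b)
a . b = 2*3 + (-3)*1 + 2*4
= 6 + (-3) + 8 = 11
b . b = 3^2 + 1^2 + 4^2
= 9 + 1 + 16 = 26
Coefficient = 11/26
In lowest terms: 11/26


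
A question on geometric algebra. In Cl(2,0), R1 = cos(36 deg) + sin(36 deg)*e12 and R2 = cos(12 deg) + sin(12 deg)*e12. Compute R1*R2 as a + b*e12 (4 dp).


Same-plane rotors commute and their half-angles add:
R1*R2 = cos(a1 + a2) + sin(a1 + a2)*e12.
a1 + a2 = 36 + 12 = 48 deg
cos(48 deg) = 0.6691
sin(48 deg) = 0.7431
R1*R2 = 0.6691 + 0.7431*e12


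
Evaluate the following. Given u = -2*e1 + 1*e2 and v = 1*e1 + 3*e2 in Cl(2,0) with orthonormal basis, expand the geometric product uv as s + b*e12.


Expand: (-2*e1 + 1*e2)(1*e1 + 3*e2)
= (-2)*1*e1e1 + (-2)*3*e1e2 + 1*1*e2e1 + 1*3*e2e2
Using e1^2 = e2^2 = 1, e2e1 = -e1e2:
Scalar part s = (-2)*1 + 1*3 = -2 + 3 = 1
Bivector part b = (-2)*3 - 1*1 = -6 - 1 = -7
uv = 1 - 7*e12


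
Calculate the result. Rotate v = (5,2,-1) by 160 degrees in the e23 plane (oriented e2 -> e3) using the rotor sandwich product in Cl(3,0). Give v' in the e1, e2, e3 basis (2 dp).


Rotor R = cos(80deg) - sin(80deg)*e23
Rotation angle theta = 2 * 80 = 160 degrees in the e23 plane (e2 -> e3).
The component perpendicular to the plane (e1) is invariant: v'_1 = v1 = 5.00
cos(160deg) = -0.9397, sin(160deg) = 0.3420
v'_2 = v2*cos(theta) - v3*sin(theta) = 2*(-0.9397) - (-1)*0.3420 = -1.54
v'_3 = v2*sin(theta) + v3*cos(theta) = 2*0.3420 + (-1)*(-0.9397) = 1.62
v' = 5.00*e1 - 1.54*e2 + 1.62*e3


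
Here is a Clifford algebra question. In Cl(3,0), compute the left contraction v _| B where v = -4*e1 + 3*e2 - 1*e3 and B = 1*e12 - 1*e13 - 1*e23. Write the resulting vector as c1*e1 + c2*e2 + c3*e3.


Left contraction v _| B = <vB>_1 (grade-1 part of the geometric product vB).
Using e1_|e12 = e2, e2_|e12 = -e1, e1_|e13 = e3, e3_|e13 = -e1, e2_|e23 = e3, e3_|e23 = -e2:
e1 coeff: -v2*b12 - v3*b13 = -(3)*(1) - (-1)*(-1) = -4
e2 coeff: v1*b12 - v3*b23 = (-4)*(1) - (-1)*(-1) = -5
e3 coeff: v1*b13 + v2*b23 = (-4)*(-1) + (3)*(-1) = 1
v _| B = -4*e1 - 5*e2 + 1*e3


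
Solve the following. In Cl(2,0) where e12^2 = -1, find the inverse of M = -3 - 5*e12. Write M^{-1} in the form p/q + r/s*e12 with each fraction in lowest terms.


M = -3 - 5*e12, where e12^2 = -1.
Since M commutes with its reverse ~M = a - b*e12, M * ~M = a^2 - b^2*e12^2 = a^2 + b^2.
So M^{-1} = ~M / (a^2 + b^2) = (a - b*e12)/(a^2 + b^2).
a^2 + b^2 = 9 + 25 = 34
Scalar part = -3/34 = -3/34
Bivector coeff = 5/34 = 5/34
M^{-1} = -3/34 + 5/34*e12


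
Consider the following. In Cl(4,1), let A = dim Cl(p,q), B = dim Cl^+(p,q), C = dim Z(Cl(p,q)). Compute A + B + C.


n = 4 + 1 = 5
Total dim = 2^5 = 32
Even subalgebra dim = 2^4 = 16
n is odd, so center dim = 2
Sum = 32 + 16 + 2 = 50


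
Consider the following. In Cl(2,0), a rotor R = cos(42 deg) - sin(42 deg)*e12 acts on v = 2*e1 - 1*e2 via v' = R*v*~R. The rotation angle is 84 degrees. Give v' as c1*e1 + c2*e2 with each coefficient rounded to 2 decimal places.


Rotor R = cos(42deg) - sin(42deg)*e12
Rotation angle theta = 2 * 42 = 84 degrees
v' = R*v*~R rotates v by theta.
cos(84deg) = 0.1045, sin(84deg) = 0.9945
v'_1 = 2*cos(84deg) - (-1)*sin(84deg)
= 2*0.1045 - (-1)*0.9945
= 1.20
v'_2 = 2*sin(84deg) + (-1)*cos(84deg)
= 2*0.9945 + (-1)*0.1045
= 1.88
v' = 1.20*e1 + 1.88*e2


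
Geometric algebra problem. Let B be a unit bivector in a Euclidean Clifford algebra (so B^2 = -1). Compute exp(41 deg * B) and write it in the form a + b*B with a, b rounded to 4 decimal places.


For a unit bivector B with B^2 = -1, the exponential series gives
e^(theta*B) = cos(theta) + sin(theta)*B (the GA analogue of Euler's formula).
theta = 41 degrees = 0.715585 rad
cos(41 deg) = 0.7547
sin(41 deg) = 0.6561
exp(theta*B) = 0.7547 + 0.6561*B


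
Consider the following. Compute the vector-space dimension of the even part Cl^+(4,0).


Even subalgebra dimension = 2^(n-1)
n = 4 + 0 = 4
2^(4 - 1) = 2^3 = 8
Verification: sum of C(4,k) for even k = 1 + 6 + 1 = 8
Result = 8


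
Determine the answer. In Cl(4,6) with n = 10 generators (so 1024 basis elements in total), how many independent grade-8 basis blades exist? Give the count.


Number of grade-k basis blades in Cl(p,q) with n = p + q is C(n, k).
n = 4 + 6 = 10
C(10, 8) = 10! / (8! * 2!)
= 3628800 / (40320 * 2)
= 45


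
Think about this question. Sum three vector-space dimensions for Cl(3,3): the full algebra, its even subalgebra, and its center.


n = 3 + 3 = 6
Total dim = 2^6 = 64
Even subalgebra dim = 2^5 = 32
n is even, so center dim = 1
Sum = 64 + 32 + 1 = 97


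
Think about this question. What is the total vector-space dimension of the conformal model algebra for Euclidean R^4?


The conformal model of R^4 uses Cl(5,1): the 4 Euclidean generators plus two extra orthogonal generators e+ (e+^2 = +1) and e- (e-^2 = -1), from which the null vectors e0, einf are built.
Number of generators m = 4 + 2 = 6.
dim Cl(p,q) = 2^m = 2^6 = 64


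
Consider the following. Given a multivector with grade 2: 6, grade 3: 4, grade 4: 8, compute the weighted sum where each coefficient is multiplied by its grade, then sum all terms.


Grade-weighted sum = sum of grade_k * coefficient_k
2*6 = 12
3*4 = 12
4*8 = 32
Total = 12 + 12 + 32 = 56


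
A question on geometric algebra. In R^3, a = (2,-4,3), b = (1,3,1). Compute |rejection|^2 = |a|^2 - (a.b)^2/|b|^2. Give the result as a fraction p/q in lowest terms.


|a|^2 = 2^2 + (-4)^2 + 3^2 = 29
|b|^2 = 1^2 + 3^2 + 1^2 = 11
a . b = 2*1 + (-4)*3 + 3*1 = -7
(a.b)^2 = (-7)^2 = 49
|rej|^2 = 29 - 49/11
= (319 - 49)/11
= 270/11
In lowest terms: 270/11


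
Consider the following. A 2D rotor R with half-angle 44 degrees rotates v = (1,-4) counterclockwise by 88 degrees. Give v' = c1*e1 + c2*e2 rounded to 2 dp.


Rotor R = cos(44deg) - sin(44deg)*e12
Rotation angle theta = 2 * 44 = 88 degrees
v' = R*v*~R rotates v by theta.
cos(88deg) = 0.0349, sin(88deg) = 0.9994
v'_1 = 1*cos(88deg) - (-4)*sin(88deg)
= 1*0.0349 - (-4)*0.9994
= 4.03
v'_2 = 1*sin(88deg) + (-4)*cos(88deg)
= 1*0.9994 + (-4)*0.0349
= 0.86
v' = 4.03*e1 + 0.86*e2


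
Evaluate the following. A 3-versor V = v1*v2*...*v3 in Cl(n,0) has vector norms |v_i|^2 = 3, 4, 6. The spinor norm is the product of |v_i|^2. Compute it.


Spinor norm N(V) = |v1|^2 * |v2|^2 * ... * |v3|^2
= 3 * 4 * 6
Running product: 3, 12, 72
N(V) = 72


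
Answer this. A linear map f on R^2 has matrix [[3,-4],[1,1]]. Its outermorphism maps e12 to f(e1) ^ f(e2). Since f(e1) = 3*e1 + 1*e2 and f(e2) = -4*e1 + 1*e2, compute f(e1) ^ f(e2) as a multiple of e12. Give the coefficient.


The outermorphism of a linear map f sends e1^e2 to f(e1)^f(e2).
f(e1) = 3*e1 + 1*e2
f(e2) = -4*e1 + 1*e2
f(e1) ^ f(e2) = (3*e1 + 1*e2) ^ (-4*e1 + 1*e2)
= 3*1*e12 + 1*(-4)*e21
= (3 - (-4))*e12
= 7*e12
Coefficient = 7


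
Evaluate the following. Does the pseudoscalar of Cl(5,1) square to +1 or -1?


The pseudoscalar I = e1...e_n (product of all n generators) of Cl(p,q) satisfies I^2 = (-1)^(q + n(n-1)/2).
p = 5, q = 1, n = p + q = 6
n(n-1)/2 = 6 * 5 / 2 = 15
Exponent = q + n(n-1)/2 = 1 + 15 = 16
I^2 = (-1)^16 = +1


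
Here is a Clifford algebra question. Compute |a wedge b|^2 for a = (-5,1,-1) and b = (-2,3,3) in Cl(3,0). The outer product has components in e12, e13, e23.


a wedge b = (a1*b2 - a2*b1)*e12 + (a1*b3 - a3*b1)*e13 + (a2*b3 - a3*b2)*e23
e12 coeff: (-5)*3 - 1*(-2) = -15 - (-2) = -13
e13 coeff: (-5)*3 - (-1)*(-2) = -15 - 2 = -17
e23 coeff: 1*3 - (-1)*3 = 3 - (-3) = 6
|a wedge b|^2 = (-13)^2 + (-17)^2 + 6^2
= 169 + 289 + 36
= 494


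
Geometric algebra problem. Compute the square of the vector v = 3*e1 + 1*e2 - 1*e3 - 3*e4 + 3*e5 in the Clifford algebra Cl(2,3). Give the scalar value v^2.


v^2 = sum of c_i^2 * e_i^2
Positive signature terms (e_i^2 = +1): 3^2 + 1^2 = 10
Negative signature terms (e_j^2 = -1): (-1)^2 + (-3)^2 + 3^2 = 19
v^2 = 10 - 19 = -9


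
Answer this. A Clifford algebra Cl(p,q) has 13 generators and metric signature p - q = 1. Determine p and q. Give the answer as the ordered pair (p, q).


We need p + q = 13 and p - q = 1.
Adding: 2p = 13 + 1 = 14, so p = 7.
Then q = 13 - 7 = 6.
(p, q) = (7, 6)


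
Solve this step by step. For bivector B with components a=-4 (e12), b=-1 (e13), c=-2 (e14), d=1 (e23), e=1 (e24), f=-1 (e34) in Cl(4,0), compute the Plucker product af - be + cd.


Plucker relation: af - be + cd
a*f = (-4)*(-1) = 4
b*e = (-1)*1 = -1
c*d = (-2)*1 = -2
af - be + cd = 4 - (-1) + (-2)
= 3


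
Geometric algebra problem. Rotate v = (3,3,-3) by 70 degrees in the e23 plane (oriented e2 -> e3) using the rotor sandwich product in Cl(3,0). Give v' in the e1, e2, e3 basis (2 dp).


Rotor R = cos(35deg) - sin(35deg)*e23
Rotation angle theta = 2 * 35 = 70 degrees in the e23 plane (e2 -> e3).
The component perpendicular to the plane (e1) is invariant: v'_1 = v1 = 3.00
cos(70deg) = 0.3420, sin(70deg) = 0.9397
v'_2 = v2*cos(theta) - v3*sin(theta) = 3*0.3420 - (-3)*0.9397 = 3.85
v'_3 = v2*sin(theta) + v3*cos(theta) = 3*0.9397 + (-3)*0.3420 = 1.79
v' = 3.00*e1 + 3.85*e2 + 1.79*e3


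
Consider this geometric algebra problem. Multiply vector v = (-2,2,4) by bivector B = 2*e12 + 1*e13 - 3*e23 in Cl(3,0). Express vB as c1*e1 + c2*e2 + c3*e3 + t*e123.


vB has grade-1 (vector) and grade-3 (trivector) parts: vB = (v _| B) + (v ^ B).
Vector part <vB>_1:
  e1: -v2*b12 - v3*b13 = -(2)*(2) - (4)*(1) = -8
  e2: v1*b12 - v3*b23 = (-2)*(2) - (4)*(-3) = 8
  e3: v1*b13 + v2*b23 = (-2)*(1) + (2)*(-3) = -8
Trivector part <vB>_3:
  e123: v1*b23 - v2*b13 + v3*b12 = (-2)*(-3) - (2)*(1) + (4)*(2) = 12
vB = -8*e1 + 8*e2 - 8*e3 + 12*e123


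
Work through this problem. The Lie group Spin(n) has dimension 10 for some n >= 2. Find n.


dim Spin(n) = dim so(n) = n(n-1)/2.
Solve n(n-1)/2 = 10, i.e. n^2 - n - 20 = 0.
Discriminant = 1 + 8*10 = 81
n = (1 + sqrt(81))/2 = (1 + 9)/2 = 5


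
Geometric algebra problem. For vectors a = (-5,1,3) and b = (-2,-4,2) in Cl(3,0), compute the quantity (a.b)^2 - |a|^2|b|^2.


a . b = (-5)*(-2) + 1*(-4) + 3*2
= 10 + (-4) + 6 = 12
|a|^2 = (-5)^2 + 1^2 + 3^2 = 35
|b|^2 = (-2)^2 + (-4)^2 + 2^2 = 24
(a.b)^2 = 12^2 = 144
|a|^2 * |b|^2 = 35 * 24 = 840
Result = 144 - 840 = -696


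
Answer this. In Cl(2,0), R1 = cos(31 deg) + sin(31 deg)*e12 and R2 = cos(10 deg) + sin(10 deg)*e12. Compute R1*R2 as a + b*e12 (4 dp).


Same-plane rotors commute and their half-angles add:
R1*R2 = cos(a1 + a2) + sin(a1 + a2)*e12.
a1 + a2 = 31 + 10 = 41 deg
cos(41 deg) = 0.7547
sin(41 deg) = 0.6561
R1*R2 = 0.7547 + 0.6561*e12


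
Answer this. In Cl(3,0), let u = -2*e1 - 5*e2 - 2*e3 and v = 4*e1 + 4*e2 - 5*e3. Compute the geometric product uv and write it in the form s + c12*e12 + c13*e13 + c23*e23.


In Cl(3,0): e_i^2 = 1, e_ie_j = -e_je_i for i != j.
Scalar part = u . v = (-2)*4 + (-5)*4 + (-2)*(-5)
= -8 + (-20) + 10 = -18
e12 coeff = (-2)*4 - (-5)*4 = -8 - (-20) = 12
e13 coeff = (-2)*(-5) - (-2)*4 = 10 - (-8) = 18
e23 coeff = (-5)*(-5) - (-2)*4 = 25 - (-8) = 33
uv = -18 + 12*e12 + 18*e13 + 33*e23
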